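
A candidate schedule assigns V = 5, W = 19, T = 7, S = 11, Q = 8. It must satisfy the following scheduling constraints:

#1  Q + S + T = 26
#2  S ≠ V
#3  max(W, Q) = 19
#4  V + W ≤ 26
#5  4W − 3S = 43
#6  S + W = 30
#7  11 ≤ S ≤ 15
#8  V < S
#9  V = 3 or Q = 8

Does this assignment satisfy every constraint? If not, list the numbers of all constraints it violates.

All constraints are satisfied.

#1 Q + S + T = 8 + 11 + 7 = 26 — OK.
#2 S = 11, V = 5; distinct — OK.
#3 max(19, 8) = 19 — OK.
#4 V + W = 5 + 19 = 24; 24 ≤ 26 — OK.
#5 4W − 3S = 4(19) − 3(11) = 43 — OK.
#6 S + W = 11 + 19 = 30 — OK.
#7 S = 11 lies in [11, 15] — OK.
#8 V = 5, S = 11; 5 < 11 — OK.
#9 V = 5 ≠ 3, but Q = 8 = 8 (second disjunct) — OK.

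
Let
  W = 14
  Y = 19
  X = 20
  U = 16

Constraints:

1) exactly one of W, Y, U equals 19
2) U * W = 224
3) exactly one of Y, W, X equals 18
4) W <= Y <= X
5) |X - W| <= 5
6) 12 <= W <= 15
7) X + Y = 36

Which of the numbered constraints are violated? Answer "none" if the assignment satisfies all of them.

Constraints 3, 5, and 7 do not hold.

1) W=14, Y=19, U=16; 1 of them equals 19  ✔
2) U * W = 16 * 14 = 224  ✔
3) Y=19, W=14, X=20; 0 of them equal 18, not exactly one  ✘
4) values 14 <= 19 <= 20  ✔
5) |20 - 14| = 6; 6 > 5, exceeds bound 5  ✘
6) W = 14 lies in [12, 15]  ✔
7) X + Y = 20 + 19 = 39, not 36  ✘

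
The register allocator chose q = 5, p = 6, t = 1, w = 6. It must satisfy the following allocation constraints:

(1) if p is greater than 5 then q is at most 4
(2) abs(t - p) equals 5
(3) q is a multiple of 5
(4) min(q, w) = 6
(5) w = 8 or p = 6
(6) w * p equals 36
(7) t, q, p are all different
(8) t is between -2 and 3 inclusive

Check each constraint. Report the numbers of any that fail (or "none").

(1) p = 6 > 5, so we need q ≤ 4; but q = 5 > 4 — does not hold.
(2) abs(1 - 6) = 5 — holds.
(3) 5 / 5 = 1, so 5 divides 5 — holds.
(4) min(5, 6) = 5, not 6 — does not hold.
(5) w = 6 ≠ 8, but p = 6 = 6 (second disjunct) — holds.
(6) w * p = 6 * 6 = 36 — holds.
(7) values 1, 5, 6 are pairwise distinct — holds.
(8) t = 1 lies in [-2, 3] — holds.

Violated: 1 and 4.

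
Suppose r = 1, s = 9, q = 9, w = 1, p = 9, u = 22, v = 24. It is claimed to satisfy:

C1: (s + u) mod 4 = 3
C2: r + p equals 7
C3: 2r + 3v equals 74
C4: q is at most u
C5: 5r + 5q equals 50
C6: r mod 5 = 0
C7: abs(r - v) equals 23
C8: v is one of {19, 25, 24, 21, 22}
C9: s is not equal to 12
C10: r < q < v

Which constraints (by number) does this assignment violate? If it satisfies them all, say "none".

Constraints 2, 6 do not hold.

C1: s + u = 31; 31 mod 4 = 3 — OK.
C2: r + p = 1 + 9 = 10, not 7 — violated.
C3: 2r + 3v = 2(1) + 3(24) = 74 — OK.
C4: q = 9, u = 22; 9 ≤ 22 — OK.
C5: 5r + 5q = 5(1) + 5(9) = 50 — OK.
C6: 1 mod 5 = 1, not 0 — violated.
C7: abs(1 - 24) = 23 — OK.
C8: v = 24 is in {19, 25, 24, 21, 22} — OK.
C9: s = 9, and 9 ≠ 12 — OK.
C10: values 1 < 9 < 24 — OK.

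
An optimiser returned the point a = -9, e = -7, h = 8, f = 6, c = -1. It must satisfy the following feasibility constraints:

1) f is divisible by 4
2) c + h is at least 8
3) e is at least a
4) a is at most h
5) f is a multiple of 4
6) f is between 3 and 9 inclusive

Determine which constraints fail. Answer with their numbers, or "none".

1) 6 = 4*1 + 2, so 4 does not divide 6  FAIL
2) c + h = -1 + 8 = 7; 7 < 8, bound 8 not met  FAIL
3) e = -7, a = -9; -7 ≥ -9  OK
4) a = -9, h = 8; -9 ≤ 8  OK
5) 6 = 4*1 + 2, so 4 does not divide 6  FAIL
6) f = 6 lies in [3, 9]  OK

The assignment fails constraints 1, 2, and 5.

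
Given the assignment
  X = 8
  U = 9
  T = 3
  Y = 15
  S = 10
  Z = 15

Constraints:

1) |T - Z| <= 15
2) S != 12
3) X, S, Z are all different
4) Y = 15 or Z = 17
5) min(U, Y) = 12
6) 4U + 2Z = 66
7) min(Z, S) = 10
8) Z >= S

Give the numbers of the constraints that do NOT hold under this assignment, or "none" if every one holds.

1) |3 - 15| = 12; 12 ≤ 15 — holds.
2) S = 10, and 10 ≠ 12 — holds.
3) values 8, 10, 15 are pairwise distinct — holds.
4) Y = 15 = 15 (first disjunct) — holds.
5) min(9, 15) = 9, not 12 — fails.
6) 4U + 2Z = 4(9) + 2(15) = 66 — holds.
7) min(15, 10) = 10 — holds.
8) Z = 15, S = 10; 15 ≥ 10 — holds.

The assignment fails constraint 5.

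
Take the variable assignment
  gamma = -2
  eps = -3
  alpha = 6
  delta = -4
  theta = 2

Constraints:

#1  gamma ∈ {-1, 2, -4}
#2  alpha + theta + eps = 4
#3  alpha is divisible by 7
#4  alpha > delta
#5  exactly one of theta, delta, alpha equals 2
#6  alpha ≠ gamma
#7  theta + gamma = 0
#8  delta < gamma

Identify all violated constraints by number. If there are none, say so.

Constraints 1, 2, and 3 are violated.

#1 gamma = -2 is not in {-1, 2, -4} — violated.
#2 alpha + theta + eps = 6 + 2 + (-3) = 5, not 4 — violated.
#3 6 = 7×0 + 6, so 7 does not divide 6 — violated.
#4 alpha = 6, delta = -4; 6 > -4 — satisfied.
#5 theta=2, delta=-4, alpha=6; 1 of them equals 2 — satisfied.
#6 alpha = 6, gamma = -2; distinct — satisfied.
#7 theta + gamma = 2 + (-2) = 0 — satisfied.
#8 delta = -4, gamma = -2; -4 < -2 — satisfied.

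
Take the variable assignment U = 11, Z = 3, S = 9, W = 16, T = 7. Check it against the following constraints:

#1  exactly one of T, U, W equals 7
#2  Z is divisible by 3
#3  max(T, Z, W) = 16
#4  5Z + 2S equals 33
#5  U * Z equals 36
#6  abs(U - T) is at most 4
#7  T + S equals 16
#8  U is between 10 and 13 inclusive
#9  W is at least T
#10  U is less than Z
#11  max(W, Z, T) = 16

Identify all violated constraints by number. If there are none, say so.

#1 T=7, U=11, W=16; 1 of them equals 7  true
#2 3 / 3 = 1, so 3 divides 3  true
#3 max(7, 3, 16) = 16  true
#4 5Z + 2S = 5(3) + 2(9) = 33  true
#5 U * Z = 11 * 3 = 33, not 36  false
#6 abs(11 - 7) = 4; 4 ≤ 4  true
#7 T + S = 7 + 9 = 16  true
#8 U = 11 lies in [10, 13]  true
#9 W = 16, T = 7; 16 ≥ 7  true
#10 U = 11, Z = 3; 11 ≥ 3 (want <)  false
#11 max(16, 3, 7) = 16  true

The assignment fails constraints 5, 10.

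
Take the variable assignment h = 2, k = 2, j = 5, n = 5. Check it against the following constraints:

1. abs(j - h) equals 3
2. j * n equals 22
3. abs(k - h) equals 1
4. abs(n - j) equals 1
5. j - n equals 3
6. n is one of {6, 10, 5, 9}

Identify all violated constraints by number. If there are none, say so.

1. abs(5 - 2) = 3  true
2. j * n = 5 * 5 = 25, not 22  false
3. abs(2 - 2) = 0, not 1  false
4. abs(5 - 5) = 0, not 1  false
5. j - n = 5 - 5 = 0, not 3  false
6. n = 5 is in {6, 10, 5, 9}  true

Violated: 2, 3, 4, 5.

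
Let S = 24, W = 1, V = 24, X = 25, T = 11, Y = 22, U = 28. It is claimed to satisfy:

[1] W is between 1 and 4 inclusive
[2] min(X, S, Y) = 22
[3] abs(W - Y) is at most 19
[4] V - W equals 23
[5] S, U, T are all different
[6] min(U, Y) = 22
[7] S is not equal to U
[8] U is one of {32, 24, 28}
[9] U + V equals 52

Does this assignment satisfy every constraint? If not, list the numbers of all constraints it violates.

Constraint 3 is violated.

[1] W = 1 lies in [1, 4]  yes
[2] min(25, 24, 22) = 22  yes
[3] abs(1 - 22) = 21; 21 > 19, exceeds bound 19  no
[4] V - W = 24 - 1 = 23  yes
[5] values 24, 28, 11 are pairwise distinct  yes
[6] min(28, 22) = 22  yes
[7] S = 24, U = 28; distinct  yes
[8] U = 28 is in {32, 24, 28}  yes
[9] U + V = 28 + 24 = 52  yes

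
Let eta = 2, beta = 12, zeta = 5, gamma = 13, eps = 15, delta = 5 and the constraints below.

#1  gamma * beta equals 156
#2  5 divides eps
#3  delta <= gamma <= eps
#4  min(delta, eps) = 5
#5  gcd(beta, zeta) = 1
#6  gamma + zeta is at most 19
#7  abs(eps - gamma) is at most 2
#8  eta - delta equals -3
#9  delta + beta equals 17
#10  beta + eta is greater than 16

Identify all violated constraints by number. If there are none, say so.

No — constraint 10 is not satisfied.

#1 gamma * beta = 13 * 12 = 156 — holds.
#2 15 / 5 = 3, so 5 divides 15 — holds.
#3 values 5 <= 13 <= 15 — holds.
#4 min(5, 15) = 5 — holds.
#5 gcd(12, 5) = 1 — holds.
#6 gamma + zeta = 13 + 5 = 18; 18 ≤ 19 — holds.
#7 abs(15 - 13) = 2; 2 ≤ 2 — holds.
#8 eta - delta = 2 - 5 = -3 — holds.
#9 delta + beta = 5 + 12 = 17 — holds.
#10 beta + eta = 12 + 2 = 14; 14 ≤ 16, bound 16 not met — fails.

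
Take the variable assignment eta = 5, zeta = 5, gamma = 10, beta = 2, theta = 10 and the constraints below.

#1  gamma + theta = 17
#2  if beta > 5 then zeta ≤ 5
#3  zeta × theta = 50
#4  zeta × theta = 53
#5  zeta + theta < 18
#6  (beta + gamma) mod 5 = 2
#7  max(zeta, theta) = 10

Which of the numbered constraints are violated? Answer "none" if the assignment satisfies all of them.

#1 gamma + theta = 10 + 10 = 20, not 17 — violated.
#2 beta = 2, not > 5; antecedent false, conditional vacuously true — satisfied.
#3 zeta × theta = 5 × 10 = 50 — satisfied.
#4 zeta × theta = 5 × 10 = 50, not 53 — violated.
#5 zeta + theta = 5 + 10 = 15; 15 < 18 — satisfied.
#6 beta + gamma = 12; 12 mod 5 = 2 — satisfied.
#7 max(5, 10) = 10 — satisfied.

Constraints 1 and 4 are violated.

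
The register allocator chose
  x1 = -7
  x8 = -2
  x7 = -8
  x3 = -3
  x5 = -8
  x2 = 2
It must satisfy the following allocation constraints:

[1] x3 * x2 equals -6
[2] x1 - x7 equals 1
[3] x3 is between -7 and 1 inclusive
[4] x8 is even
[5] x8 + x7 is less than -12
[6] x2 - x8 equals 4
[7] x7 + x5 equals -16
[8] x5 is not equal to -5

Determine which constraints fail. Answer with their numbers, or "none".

[1] x3 * x2 = -3 * 2 = -6  ✓
[2] x1 - x7 = -7 - (-8) = 1  ✓
[3] x3 = -3 lies in [-7, 1]  ✓
[4] x8 = -2 is even  ✓
[5] x8 + x7 = -2 + (-8) = -10; -10 ≥ -12, bound -12 not met  ✗
[6] x2 - x8 = 2 - (-2) = 4  ✓
[7] x7 + x5 = -8 + (-8) = -16  ✓
[8] x5 = -8, and -8 ≠ -5  ✓

No — constraint 5 is not satisfied.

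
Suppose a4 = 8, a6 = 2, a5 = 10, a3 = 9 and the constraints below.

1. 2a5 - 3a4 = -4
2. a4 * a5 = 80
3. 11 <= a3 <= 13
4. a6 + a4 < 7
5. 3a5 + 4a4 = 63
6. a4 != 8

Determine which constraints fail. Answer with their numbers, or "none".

1. 2a5 - 3a4 = 2(10) - 3(8) = -4 — holds.
2. a4 * a5 = 8 * 10 = 80 — holds.
3. a3 = 9 is outside [11, 13] — fails.
4. a6 + a4 = 2 + 8 = 10; 10 ≥ 7, bound 7 not met — fails.
5. 3a5 + 4a4 = 3(10) + 4(8) = 62, not 63 — fails.
6. a4 = 8, but 8 is required to differ — fails.

Violated: 3, 4, 5, 6.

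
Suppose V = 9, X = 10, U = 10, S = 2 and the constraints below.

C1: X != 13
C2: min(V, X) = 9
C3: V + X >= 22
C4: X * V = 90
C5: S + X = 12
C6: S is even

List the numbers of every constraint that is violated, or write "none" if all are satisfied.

Constraint 3 is violated.

C1: X = 10, and 10 ≠ 13 — OK.
C2: min(9, 10) = 9 — OK.
C3: V + X = 9 + 10 = 19; 19 < 22, bound 22 not met — violated.
C4: X * V = 10 * 9 = 90 — OK.
C5: S + X = 2 + 10 = 12 — OK.
C6: S = 2 is even — OK.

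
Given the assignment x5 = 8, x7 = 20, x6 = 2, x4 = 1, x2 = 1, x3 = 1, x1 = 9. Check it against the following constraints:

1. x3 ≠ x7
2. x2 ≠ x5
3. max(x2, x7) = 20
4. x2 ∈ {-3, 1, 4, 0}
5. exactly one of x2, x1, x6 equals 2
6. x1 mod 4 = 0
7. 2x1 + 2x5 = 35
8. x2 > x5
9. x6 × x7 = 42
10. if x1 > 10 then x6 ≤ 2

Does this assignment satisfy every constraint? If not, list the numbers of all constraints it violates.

1. x3 = 1, x7 = 20; distinct  true
2. x2 = 1, x5 = 8; distinct  true
3. max(1, 20) = 20  true
4. x2 = 1 is in {-3, 1, 4, 0}  true
5. x2=1, x1=9, x6=2; 1 of them equals 2  true
6. 9 mod 4 = 1, not 0  false
7. 2x1 + 2x5 = 2(9) + 2(8) = 34, not 35  false
8. x2 = 1, x5 = 8; 1 ≤ 8 (want >)  false
9. x6 × x7 = 2 × 20 = 40, not 42  false
10. x1 = 9, not > 10; antecedent false, conditional vacuously true  true

Violated: 6, 7, 8, and 9.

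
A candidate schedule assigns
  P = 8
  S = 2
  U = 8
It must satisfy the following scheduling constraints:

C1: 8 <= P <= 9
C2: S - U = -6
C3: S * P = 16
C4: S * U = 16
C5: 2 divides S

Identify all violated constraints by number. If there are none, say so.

All constraints are satisfied.

C1: P = 8 lies in [8, 9] — OK.
C2: S - U = 2 - 8 = -6 — OK.
C3: S * P = 2 * 8 = 16 — OK.
C4: S * U = 2 * 8 = 16 — OK.
C5: 2 / 2 = 1, so 2 divides 2 — OK.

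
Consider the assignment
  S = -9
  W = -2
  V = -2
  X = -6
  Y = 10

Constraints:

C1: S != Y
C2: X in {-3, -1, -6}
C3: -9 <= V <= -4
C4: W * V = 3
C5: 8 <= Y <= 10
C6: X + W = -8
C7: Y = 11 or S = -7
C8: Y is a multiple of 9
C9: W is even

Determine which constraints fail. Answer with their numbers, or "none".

C1: S = -9, Y = 10; distinct  holds
C2: X = -6 is in {-3, -1, -6}  holds
C3: V = -2 is outside [-9, -4]  fails
C4: W * V = -2 * (-2) = 4, not 3  fails
C5: Y = 10 lies in [8, 10]  holds
C6: X + W = -6 + (-2) = -8  holds
C7: Y = 10 ≠ 11 and S = -9 ≠ -7; both disjuncts false  fails
C8: 10 = 9*1 + 1, so 9 does not divide 10  fails
C9: W = -2 is even  holds

Constraints 3, 4, 7, and 8 do not hold.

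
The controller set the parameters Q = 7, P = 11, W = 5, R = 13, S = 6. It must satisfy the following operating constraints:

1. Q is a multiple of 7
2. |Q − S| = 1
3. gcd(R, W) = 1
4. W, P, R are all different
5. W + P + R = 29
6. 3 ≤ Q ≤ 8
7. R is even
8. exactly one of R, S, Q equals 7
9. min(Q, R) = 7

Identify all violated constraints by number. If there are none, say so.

1. 7 / 7 = 1, so 7 divides 7 — OK.
2. |7 − 6| = 1 — OK.
3. gcd(13, 5) = 1 — OK.
4. values 5, 11, 13 are pairwise distinct — OK.
5. W + P + R = 5 + 11 + 13 = 29 — OK.
6. Q = 7 lies in [3, 8] — OK.
7. R = 13 is odd — violated.
8. R=13, S=6, Q=7; 1 of them equals 7 — OK.
9. min(7, 13) = 7 — OK.

Violated: 7.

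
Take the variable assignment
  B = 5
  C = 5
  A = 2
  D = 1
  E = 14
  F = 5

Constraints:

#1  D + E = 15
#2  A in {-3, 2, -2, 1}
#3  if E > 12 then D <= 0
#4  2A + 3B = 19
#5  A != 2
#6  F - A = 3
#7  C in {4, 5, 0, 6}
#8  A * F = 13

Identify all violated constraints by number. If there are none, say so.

Violated: 3, 5, and 8.

#1 D + E = 1 + 14 = 15 — OK.
#2 A = 2 is in {-3, 2, -2, 1} — OK.
#3 E = 14 > 12, so we need D ≤ 0; but D = 1 > 0 — violated.
#4 2A + 3B = 2(2) + 3(5) = 19 — OK.
#5 A = 2, but 2 is required to differ — violated.
#6 F - A = 5 - 2 = 3 — OK.
#7 C = 5 is in {4, 5, 0, 6} — OK.
#8 A * F = 2 * 5 = 10, not 13 — violated.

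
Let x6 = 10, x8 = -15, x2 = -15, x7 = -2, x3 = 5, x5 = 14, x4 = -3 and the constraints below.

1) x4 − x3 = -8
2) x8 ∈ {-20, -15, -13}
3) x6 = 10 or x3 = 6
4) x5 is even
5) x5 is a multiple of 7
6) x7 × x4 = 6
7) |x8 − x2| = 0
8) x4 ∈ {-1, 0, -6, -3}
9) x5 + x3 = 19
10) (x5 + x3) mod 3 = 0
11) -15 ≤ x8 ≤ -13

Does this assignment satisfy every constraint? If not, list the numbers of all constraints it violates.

1) x4 − x3 = -3 − 5 = -8  holds
2) x8 = -15 is in {-20, -15, -13}  holds
3) x6 = 10 = 10 (first disjunct)  holds
4) x5 = 14 is even  holds
5) 14 / 7 = 2, so 7 divides 14  holds
6) x7 × x4 = -2 × (-3) = 6  holds
7) |-15 − (-15)| = 0  holds
8) x4 = -3 is in {-1, 0, -6, -3}  holds
9) x5 + x3 = 14 + 5 = 19  holds
10) x5 + x3 = 19; 19 mod 3 = 1, not 0  fails
11) x8 = -15 lies in [-15, -13]  holds

No — constraint 10 is not satisfied.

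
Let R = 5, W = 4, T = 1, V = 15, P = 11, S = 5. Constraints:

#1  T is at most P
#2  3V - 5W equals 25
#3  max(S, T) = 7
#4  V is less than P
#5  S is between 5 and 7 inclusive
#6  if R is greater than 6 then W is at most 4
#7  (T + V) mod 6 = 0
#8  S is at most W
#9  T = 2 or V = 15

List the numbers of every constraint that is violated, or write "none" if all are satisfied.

Constraints 3, 4, 7, and 8 do not hold.

#1 T = 1, P = 11; 1 ≤ 11 — holds.
#2 3V - 5W = 3(15) - 5(4) = 25 — holds.
#3 max(5, 1) = 5, not 7 — fails.
#4 V = 15, P = 11; 15 ≥ 11 (want <) — fails.
#5 S = 5 lies in [5, 7] — holds.
#6 R = 5, not > 6; antecedent false, conditional vacuously true — holds.
#7 T + V = 16; 16 mod 6 = 4, not 0 — fails.
#8 S = 5, W = 4; 5 > 4 (want ≤) — fails.
#9 T = 1 ≠ 2, but V = 15 = 15 (second disjunct) — holds.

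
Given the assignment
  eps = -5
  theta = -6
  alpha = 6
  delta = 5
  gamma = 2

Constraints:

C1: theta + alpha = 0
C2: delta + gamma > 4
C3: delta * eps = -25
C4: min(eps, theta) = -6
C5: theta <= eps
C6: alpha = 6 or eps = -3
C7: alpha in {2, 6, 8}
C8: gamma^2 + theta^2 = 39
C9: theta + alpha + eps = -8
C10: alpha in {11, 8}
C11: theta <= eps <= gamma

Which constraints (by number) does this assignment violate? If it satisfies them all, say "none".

C1: theta + alpha = -6 + 6 = 0  true
C2: delta + gamma = 5 + 2 = 7; 7 > 4  true
C3: delta * eps = 5 * (-5) = -25  true
C4: min(-5, -6) = -6  true
C5: theta = -6, eps = -5; -6 ≤ -5  true
C6: alpha = 6 = 6 (first disjunct)  true
C7: alpha = 6 is in {2, 6, 8}  true
C8: gamma^2 + theta^2 = 2^2 + (-6)^2 = 4 + 36 = 40, not 39  false
C9: theta + alpha + eps = -6 + 6 + (-5) = -5, not -8  false
C10: alpha = 6 is not in {11, 8}  false
C11: values -6 <= -5 <= 2  true

Constraints 8, 9, 10 do not hold.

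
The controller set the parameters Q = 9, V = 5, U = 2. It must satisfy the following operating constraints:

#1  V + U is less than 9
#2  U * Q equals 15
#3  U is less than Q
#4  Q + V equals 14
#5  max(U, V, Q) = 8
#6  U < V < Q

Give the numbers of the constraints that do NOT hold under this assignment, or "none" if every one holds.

The assignment fails constraints 2 and 5.

#1 V + U = 5 + 2 = 7; 7 < 9 — holds.
#2 U * Q = 2 * 9 = 18, not 15 — does not hold.
#3 U = 2, Q = 9; 2 < 9 — holds.
#4 Q + V = 9 + 5 = 14 — holds.
#5 max(2, 5, 9) = 9, not 8 — does not hold.
#6 values 2 < 5 < 9 — holds.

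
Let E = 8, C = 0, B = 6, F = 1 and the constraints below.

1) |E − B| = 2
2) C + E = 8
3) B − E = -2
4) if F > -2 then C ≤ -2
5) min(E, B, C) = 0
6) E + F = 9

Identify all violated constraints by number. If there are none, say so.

No — constraint 4 is not satisfied.

1) |8 − 6| = 2  ✔
2) C + E = 0 + 8 = 8  ✔
3) B − E = 6 − 8 = -2  ✔
4) F = 1 > -2, so we need C ≤ -2; but C = 0 > -2  ✘
5) min(8, 6, 0) = 0  ✔
6) E + F = 8 + 1 = 9  ✔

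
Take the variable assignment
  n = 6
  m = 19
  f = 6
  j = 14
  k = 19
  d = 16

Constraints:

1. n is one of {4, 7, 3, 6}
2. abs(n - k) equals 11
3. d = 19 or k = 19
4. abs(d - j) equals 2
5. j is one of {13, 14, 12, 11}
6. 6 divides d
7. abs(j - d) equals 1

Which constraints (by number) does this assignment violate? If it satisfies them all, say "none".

1. n = 6 is in {4, 7, 3, 6} — holds.
2. abs(6 - 19) = 13, not 11 — fails.
3. d = 16 ≠ 19, but k = 19 = 19 (second disjunct) — holds.
4. abs(16 - 14) = 2 — holds.
5. j = 14 is in {13, 14, 12, 11} — holds.
6. 16 = 6*2 + 4, so 6 does not divide 16 — fails.
7. abs(14 - 16) = 2, not 1 — fails.

Violated: 2, 6, and 7.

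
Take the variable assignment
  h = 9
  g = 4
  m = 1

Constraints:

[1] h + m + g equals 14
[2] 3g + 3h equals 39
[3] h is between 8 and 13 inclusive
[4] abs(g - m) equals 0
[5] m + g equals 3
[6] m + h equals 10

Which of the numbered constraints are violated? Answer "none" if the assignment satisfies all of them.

[1] h + m + g = 9 + 1 + 4 = 14 — OK.
[2] 3g + 3h = 3(4) + 3(9) = 39 — OK.
[3] h = 9 lies in [8, 13] — OK.
[4] abs(4 - 1) = 3, not 0 — violated.
[5] m + g = 1 + 4 = 5, not 3 — violated.
[6] m + h = 1 + 9 = 10 — OK.

The assignment fails constraints 4 and 5.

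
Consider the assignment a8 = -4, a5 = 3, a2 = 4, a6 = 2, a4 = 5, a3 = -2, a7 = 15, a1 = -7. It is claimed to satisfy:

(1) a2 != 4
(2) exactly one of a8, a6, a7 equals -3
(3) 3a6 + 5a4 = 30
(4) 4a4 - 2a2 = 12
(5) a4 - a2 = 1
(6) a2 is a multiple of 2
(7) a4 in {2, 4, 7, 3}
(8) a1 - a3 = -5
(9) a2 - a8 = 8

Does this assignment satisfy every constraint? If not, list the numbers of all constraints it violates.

(1) a2 = 4, but 4 is required to differ — violated.
(2) a8=-4, a6=2, a7=15; 0 of them equal -3, not exactly one — violated.
(3) 3a6 + 5a4 = 3(2) + 5(5) = 31, not 30 — violated.
(4) 4a4 - 2a2 = 4(5) - 2(4) = 12 — satisfied.
(5) a4 - a2 = 5 - 4 = 1 — satisfied.
(6) 4 / 2 = 2, so 2 divides 4 — satisfied.
(7) a4 = 5 is not in {2, 4, 7, 3} — violated.
(8) a1 - a3 = -7 - (-2) = -5 — satisfied.
(9) a2 - a8 = 4 - (-4) = 8 — satisfied.

No — constraints 1, 2, 3, 7 are not satisfied.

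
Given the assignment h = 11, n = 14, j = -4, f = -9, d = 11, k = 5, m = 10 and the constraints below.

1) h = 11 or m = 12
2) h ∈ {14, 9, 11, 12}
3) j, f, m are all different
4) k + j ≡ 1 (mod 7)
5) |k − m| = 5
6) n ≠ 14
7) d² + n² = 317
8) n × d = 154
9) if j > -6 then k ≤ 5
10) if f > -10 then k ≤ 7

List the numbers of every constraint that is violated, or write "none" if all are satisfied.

1) h = 11 = 11 (first disjunct)  ✔
2) h = 11 is in {14, 9, 11, 12}  ✔
3) values -4, -9, 10 are pairwise distinct  ✔
4) k + j = 1; 1 mod 7 = 1  ✔
5) |5 − 10| = 5  ✔
6) n = 14, but 14 is required to differ  ✘
7) d² + n² = 11² + 14² = 121 + 196 = 317  ✔
8) n × d = 14 × 11 = 154  ✔
9) j = -4 > -6, so we need k ≤ 5; k = 5 ≤ 5  ✔
10) f = -9 > -10, so we need k ≤ 7; k = 5 ≤ 7  ✔

No — constraint 6 is not satisfied.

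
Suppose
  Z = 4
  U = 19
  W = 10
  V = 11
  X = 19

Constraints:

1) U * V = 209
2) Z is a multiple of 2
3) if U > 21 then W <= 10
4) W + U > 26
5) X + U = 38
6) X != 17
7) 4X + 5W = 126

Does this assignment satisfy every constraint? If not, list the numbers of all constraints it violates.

No violations.

1) U * V = 19 * 11 = 209 — holds.
2) 4 / 2 = 2, so 2 divides 4 — holds.
3) U = 19, not > 21; antecedent false, conditional vacuously true — holds.
4) W + U = 10 + 19 = 29; 29 > 26 — holds.
5) X + U = 19 + 19 = 38 — holds.
6) X = 19, and 19 ≠ 17 — holds.
7) 4X + 5W = 4(19) + 5(10) = 126 — holds.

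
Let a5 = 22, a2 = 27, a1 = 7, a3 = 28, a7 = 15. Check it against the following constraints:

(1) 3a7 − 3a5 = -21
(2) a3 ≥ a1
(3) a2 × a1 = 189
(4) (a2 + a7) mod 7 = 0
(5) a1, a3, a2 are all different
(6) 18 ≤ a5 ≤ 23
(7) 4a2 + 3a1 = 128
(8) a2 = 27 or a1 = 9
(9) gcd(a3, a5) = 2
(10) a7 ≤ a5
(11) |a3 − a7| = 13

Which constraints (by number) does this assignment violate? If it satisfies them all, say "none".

(1) 3a7 − 3a5 = 3(15) − 3(22) = -21  yes
(2) a3 = 28, a1 = 7; 28 ≥ 7  yes
(3) a2 × a1 = 27 × 7 = 189  yes
(4) a2 + a7 = 42; 42 mod 7 = 0  yes
(5) values 7, 28, 27 are pairwise distinct  yes
(6) a5 = 22 lies in [18, 23]  yes
(7) 4a2 + 3a1 = 4(27) + 3(7) = 129, not 128  no
(8) a2 = 27 = 27 (first disjunct)  yes
(9) gcd(28, 22) = 2  yes
(10) a7 = 15, a5 = 22; 15 ≤ 22  yes
(11) |28 − 15| = 13  yes

Constraint 7 does not hold.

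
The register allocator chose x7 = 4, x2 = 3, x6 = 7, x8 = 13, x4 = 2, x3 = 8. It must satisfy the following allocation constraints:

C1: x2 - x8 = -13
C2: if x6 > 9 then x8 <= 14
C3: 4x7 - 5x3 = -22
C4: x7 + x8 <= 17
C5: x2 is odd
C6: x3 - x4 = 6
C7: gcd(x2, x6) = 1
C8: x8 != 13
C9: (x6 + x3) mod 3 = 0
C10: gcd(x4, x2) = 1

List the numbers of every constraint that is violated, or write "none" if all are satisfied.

C1: x2 - x8 = 3 - 13 = -10, not -13 — violated.
C2: x6 = 7, not > 9; antecedent false, conditional vacuously true — OK.
C3: 4x7 - 5x3 = 4(4) - 5(8) = -24, not -22 — violated.
C4: x7 + x8 = 4 + 13 = 17; 17 ≤ 17 — OK.
C5: x2 = 3 is odd — OK.
C6: x3 - x4 = 8 - 2 = 6 — OK.
C7: gcd(3, 7) = 1 — OK.
C8: x8 = 13, but 13 is required to differ — violated.
C9: x6 + x3 = 15; 15 mod 3 = 0 — OK.
C10: gcd(2, 3) = 1 — OK.

No — constraints 1, 3, and 8 are not satisfied.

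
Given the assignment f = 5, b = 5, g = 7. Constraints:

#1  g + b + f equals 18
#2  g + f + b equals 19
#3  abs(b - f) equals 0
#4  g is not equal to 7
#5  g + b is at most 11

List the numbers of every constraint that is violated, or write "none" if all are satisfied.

#1 g + b + f = 7 + 5 + 5 = 17, not 18  FAIL
#2 g + f + b = 7 + 5 + 5 = 17, not 19  FAIL
#3 abs(5 - 5) = 0  OK
#4 g = 7, but 7 is required to differ  FAIL
#5 g + b = 7 + 5 = 12; 12 > 11, bound 11 not met  FAIL

The assignment fails constraints 1, 2, 4, 5.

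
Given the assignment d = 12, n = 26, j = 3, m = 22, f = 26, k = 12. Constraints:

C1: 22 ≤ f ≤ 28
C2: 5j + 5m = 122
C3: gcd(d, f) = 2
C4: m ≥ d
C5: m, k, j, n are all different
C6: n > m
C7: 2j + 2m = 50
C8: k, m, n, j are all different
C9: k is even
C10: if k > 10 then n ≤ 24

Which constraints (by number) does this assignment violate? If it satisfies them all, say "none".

The assignment fails constraints 2, 10.

C1: f = 26 lies in [22, 28]  holds
C2: 5j + 5m = 5(3) + 5(22) = 125, not 122  fails
C3: gcd(12, 26) = 2  holds
C4: m = 22, d = 12; 22 ≥ 12  holds
C5: values 22, 12, 3, 26 are pairwise distinct  holds
C6: n = 26, m = 22; 26 > 22  holds
C7: 2j + 2m = 2(3) + 2(22) = 50  holds
C8: values 12, 22, 26, 3 are pairwise distinct  holds
C9: k = 12 is even  holds
C10: k = 12 > 10, so we need n ≤ 24; but n = 26 > 24  fails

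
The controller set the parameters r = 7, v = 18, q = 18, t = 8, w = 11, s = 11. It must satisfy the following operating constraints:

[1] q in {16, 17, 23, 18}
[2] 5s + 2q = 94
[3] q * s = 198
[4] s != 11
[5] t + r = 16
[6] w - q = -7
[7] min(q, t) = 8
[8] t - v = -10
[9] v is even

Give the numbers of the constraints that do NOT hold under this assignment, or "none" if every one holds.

No — constraints 2, 4, 5 are not satisfied.

[1] q = 18 is in {16, 17, 23, 18} — OK.
[2] 5s + 2q = 5(11) + 2(18) = 91, not 94 — violated.
[3] q * s = 18 * 11 = 198 — OK.
[4] s = 11, but 11 is required to differ — violated.
[5] t + r = 8 + 7 = 15, not 16 — violated.
[6] w - q = 11 - 18 = -7 — OK.
[7] min(18, 8) = 8 — OK.
[8] t - v = 8 - 18 = -10 — OK.
[9] v = 18 is even — OK.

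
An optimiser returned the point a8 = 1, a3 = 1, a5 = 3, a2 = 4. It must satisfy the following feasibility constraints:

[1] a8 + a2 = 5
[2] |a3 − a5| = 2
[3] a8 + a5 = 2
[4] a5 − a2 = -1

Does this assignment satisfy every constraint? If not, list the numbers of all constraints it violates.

[1] a8 + a2 = 1 + 4 = 5 — holds.
[2] |1 − 3| = 2 — holds.
[3] a8 + a5 = 1 + 3 = 4, not 2 — does not hold.
[4] a5 − a2 = 3 − 4 = -1 — holds.

No — constraint 3 is not satisfied.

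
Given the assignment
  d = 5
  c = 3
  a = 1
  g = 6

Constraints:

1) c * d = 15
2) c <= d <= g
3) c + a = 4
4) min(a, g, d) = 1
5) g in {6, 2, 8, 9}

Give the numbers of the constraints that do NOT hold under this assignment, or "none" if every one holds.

Yes — all constraints hold.

1) c * d = 3 * 5 = 15  yes
2) values 3 <= 5 <= 6  yes
3) c + a = 3 + 1 = 4  yes
4) min(1, 6, 5) = 1  yes
5) g = 6 is in {6, 2, 8, 9}  yes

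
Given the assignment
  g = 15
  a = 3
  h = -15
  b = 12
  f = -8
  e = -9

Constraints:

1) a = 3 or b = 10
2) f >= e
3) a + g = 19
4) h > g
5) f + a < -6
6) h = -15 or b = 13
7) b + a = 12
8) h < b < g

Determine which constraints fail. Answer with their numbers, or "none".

1) a = 3 = 3 (first disjunct)  yes
2) f = -8, e = -9; -8 ≥ -9  yes
3) a + g = 3 + 15 = 18, not 19  no
4) h = -15, g = 15; -15 ≤ 15 (want >)  no
5) f + a = -8 + 3 = -5; -5 ≥ -6, bound -6 not met  no
6) h = -15 = -15 (first disjunct)  yes
7) b + a = 12 + 3 = 15, not 12  no
8) values -15 < 12 < 15  yes

Violated: 3, 4, 5, and 7.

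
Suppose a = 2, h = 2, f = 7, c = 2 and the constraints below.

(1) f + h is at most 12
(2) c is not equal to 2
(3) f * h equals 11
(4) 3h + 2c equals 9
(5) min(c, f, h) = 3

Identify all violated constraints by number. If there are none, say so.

(1) f + h = 7 + 2 = 9; 9 ≤ 12 — holds.
(2) c = 2, but 2 is required to differ — fails.
(3) f * h = 7 * 2 = 14, not 11 — fails.
(4) 3h + 2c = 3(2) + 2(2) = 10, not 9 — fails.
(5) min(2, 7, 2) = 2, not 3 — fails.

The assignment fails constraints 2, 3, 4, and 5.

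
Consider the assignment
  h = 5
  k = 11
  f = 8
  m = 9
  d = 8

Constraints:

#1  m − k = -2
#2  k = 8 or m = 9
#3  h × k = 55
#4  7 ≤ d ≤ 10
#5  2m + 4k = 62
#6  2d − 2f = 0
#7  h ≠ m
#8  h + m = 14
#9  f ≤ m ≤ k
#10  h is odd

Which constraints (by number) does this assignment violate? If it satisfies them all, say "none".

Yes — all constraints hold.

#1 m − k = 9 − 11 = -2 — OK.
#2 k = 11 ≠ 8, but m = 9 = 9 (second disjunct) — OK.
#3 h × k = 5 × 11 = 55 — OK.
#4 d = 8 lies in [7, 10] — OK.
#5 2m + 4k = 2(9) + 4(11) = 62 — OK.
#6 2d − 2f = 2(8) − 2(8) = 0 — OK.
#7 h = 5, m = 9; distinct — OK.
#8 h + m = 5 + 9 = 14 — OK.
#9 values 8 ≤ 9 ≤ 11 — OK.
#10 h = 5 is odd — OK.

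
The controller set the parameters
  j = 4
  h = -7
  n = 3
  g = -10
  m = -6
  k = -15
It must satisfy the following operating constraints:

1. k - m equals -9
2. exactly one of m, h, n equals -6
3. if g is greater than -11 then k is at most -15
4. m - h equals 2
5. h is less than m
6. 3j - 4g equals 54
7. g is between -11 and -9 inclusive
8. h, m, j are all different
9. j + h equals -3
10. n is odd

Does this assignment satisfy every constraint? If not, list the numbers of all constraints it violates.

1. k - m = -15 - (-6) = -9 — holds.
2. m=-6, h=-7, n=3; 1 of them equals -6 — holds.
3. g = -10 > -11, so we need k ≤ -15; k = -15 ≤ -15 — holds.
4. m - h = -6 - (-7) = 1, not 2 — fails.
5. h = -7, m = -6; -7 < -6 — holds.
6. 3j - 4g = 3(4) - 4(-10) = 52, not 54 — fails.
7. g = -10 lies in [-11, -9] — holds.
8. values -7, -6, 4 are pairwise distinct — holds.
9. j + h = 4 + (-7) = -3 — holds.
10. n = 3 is odd — holds.

Constraints 4, 6 do not hold.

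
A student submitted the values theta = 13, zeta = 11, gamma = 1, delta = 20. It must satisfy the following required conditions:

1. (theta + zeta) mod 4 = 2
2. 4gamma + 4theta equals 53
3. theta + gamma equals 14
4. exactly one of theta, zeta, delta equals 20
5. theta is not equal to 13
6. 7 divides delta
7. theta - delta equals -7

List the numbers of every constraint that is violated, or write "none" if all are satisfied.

1. theta + zeta = 24; 24 mod 4 = 0, not 2  ✗
2. 4gamma + 4theta = 4(1) + 4(13) = 56, not 53  ✗
3. theta + gamma = 13 + 1 = 14  ✓
4. theta=13, zeta=11, delta=20; 1 of them equals 20  ✓
5. theta = 13, but 13 is required to differ  ✗
6. 20 = 7*2 + 6, so 7 does not divide 20  ✗
7. theta - delta = 13 - 20 = -7  ✓

No — constraints 1, 2, 5, and 6 are not satisfied.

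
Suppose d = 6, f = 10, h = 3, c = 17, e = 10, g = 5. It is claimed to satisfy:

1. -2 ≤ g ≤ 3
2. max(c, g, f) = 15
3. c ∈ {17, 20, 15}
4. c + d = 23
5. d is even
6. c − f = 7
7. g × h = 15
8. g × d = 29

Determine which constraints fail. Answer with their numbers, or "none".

Constraints 1, 2, and 8 are violated.

1. g = 5 is outside [-2, 3]  no
2. max(17, 5, 10) = 17, not 15  no
3. c = 17 is in {17, 20, 15}  yes
4. c + d = 17 + 6 = 23  yes
5. d = 6 is even  yes
6. c − f = 17 − 10 = 7  yes
7. g × h = 5 × 3 = 15  yes
8. g × d = 5 × 6 = 30, not 29  no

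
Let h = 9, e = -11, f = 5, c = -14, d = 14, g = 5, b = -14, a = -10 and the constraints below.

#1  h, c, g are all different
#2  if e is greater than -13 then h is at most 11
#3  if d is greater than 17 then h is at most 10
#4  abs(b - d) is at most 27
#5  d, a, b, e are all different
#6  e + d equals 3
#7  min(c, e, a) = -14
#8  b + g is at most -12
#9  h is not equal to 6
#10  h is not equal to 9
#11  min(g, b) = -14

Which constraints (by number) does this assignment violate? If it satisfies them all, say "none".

The assignment fails constraints 4, 8, and 10.

#1 values 9, -14, 5 are pairwise distinct — holds.
#2 e = -11 > -13, so we need h ≤ 11; h = 9 ≤ 11 — holds.
#3 d = 14, not > 17; antecedent false, conditional vacuously true — holds.
#4 abs(-14 - 14) = 28; 28 > 27, exceeds bound 27 — fails.
#5 values 14, -10, -14, -11 are pairwise distinct — holds.
#6 e + d = -11 + 14 = 3 — holds.
#7 min(-14, -11, -10) = -14 — holds.
#8 b + g = -14 + 5 = -9; -9 > -12, bound -12 not met — fails.
#9 h = 9, and 9 ≠ 6 — holds.
#10 h = 9, but 9 is required to differ — fails.
#11 min(5, -14) = -14 — holds.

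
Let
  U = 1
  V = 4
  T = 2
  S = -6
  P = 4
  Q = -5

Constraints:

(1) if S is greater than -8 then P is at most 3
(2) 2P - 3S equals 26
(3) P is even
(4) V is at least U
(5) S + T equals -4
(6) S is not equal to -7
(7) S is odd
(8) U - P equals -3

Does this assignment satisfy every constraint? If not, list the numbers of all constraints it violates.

Violated: 1 and 7.

(1) S = -6 > -8, so we need P ≤ 3; but P = 4 > 3  ✗
(2) 2P - 3S = 2(4) - 3(-6) = 26  ✓
(3) P = 4 is even  ✓
(4) V = 4, U = 1; 4 ≥ 1  ✓
(5) S + T = -6 + 2 = -4  ✓
(6) S = -6, and -6 ≠ -7  ✓
(7) S = -6 is even  ✗
(8) U - P = 1 - 4 = -3  ✓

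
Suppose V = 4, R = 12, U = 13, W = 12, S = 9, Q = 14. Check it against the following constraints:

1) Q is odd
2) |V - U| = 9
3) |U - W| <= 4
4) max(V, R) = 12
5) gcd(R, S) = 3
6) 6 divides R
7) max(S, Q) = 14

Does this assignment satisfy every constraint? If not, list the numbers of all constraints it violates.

1) Q = 14 is even — does not hold.
2) |4 - 13| = 9 — holds.
3) |13 - 12| = 1; 1 ≤ 4 — holds.
4) max(4, 12) = 12 — holds.
5) gcd(12, 9) = 3 — holds.
6) 12 / 6 = 2, so 6 divides 12 — holds.
7) max(9, 14) = 14 — holds.

The assignment fails constraint 1.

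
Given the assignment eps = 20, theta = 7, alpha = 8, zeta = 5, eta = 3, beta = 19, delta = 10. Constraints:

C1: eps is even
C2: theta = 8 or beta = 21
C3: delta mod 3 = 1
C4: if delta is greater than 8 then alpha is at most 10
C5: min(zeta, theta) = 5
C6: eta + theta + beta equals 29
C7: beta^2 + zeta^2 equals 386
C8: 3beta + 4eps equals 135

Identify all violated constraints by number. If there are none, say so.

C1: eps = 20 is even — holds.
C2: theta = 7 ≠ 8 and beta = 19 ≠ 21; both disjuncts false — fails.
C3: 10 mod 3 = 1 — holds.
C4: delta = 10 > 8, so we need alpha ≤ 10; alpha = 8 ≤ 10 — holds.
C5: min(5, 7) = 5 — holds.
C6: eta + theta + beta = 3 + 7 + 19 = 29 — holds.
C7: beta^2 + zeta^2 = 19^2 + 5^2 = 361 + 25 = 386 — holds.
C8: 3beta + 4eps = 3(19) + 4(20) = 137, not 135 — fails.

Constraints 2 and 8 are violated.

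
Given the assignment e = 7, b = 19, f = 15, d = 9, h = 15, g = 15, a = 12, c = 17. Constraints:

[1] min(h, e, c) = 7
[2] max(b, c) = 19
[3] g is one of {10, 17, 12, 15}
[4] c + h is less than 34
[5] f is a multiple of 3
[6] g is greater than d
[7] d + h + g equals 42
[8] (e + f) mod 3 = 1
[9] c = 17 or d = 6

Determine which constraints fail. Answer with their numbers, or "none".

No — constraint 7 is not satisfied.

[1] min(15, 7, 17) = 7  yes
[2] max(19, 17) = 19  yes
[3] g = 15 is in {10, 17, 12, 15}  yes
[4] c + h = 17 + 15 = 32; 32 < 34  yes
[5] 15 / 3 = 5, so 3 divides 15  yes
[6] g = 15, d = 9; 15 > 9  yes
[7] d + h + g = 9 + 15 + 15 = 39, not 42  no
[8] e + f = 22; 22 mod 3 = 1  yes
[9] c = 17 = 17 (first disjunct)  yes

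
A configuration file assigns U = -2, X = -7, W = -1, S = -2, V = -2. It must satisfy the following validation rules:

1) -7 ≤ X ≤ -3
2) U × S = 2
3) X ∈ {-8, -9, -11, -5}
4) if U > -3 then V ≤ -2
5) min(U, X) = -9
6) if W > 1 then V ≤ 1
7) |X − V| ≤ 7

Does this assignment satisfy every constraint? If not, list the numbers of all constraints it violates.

Constraints 2, 3, and 5 are violated.

1) X = -7 lies in [-7, -3]  yes
2) U × S = -2 × (-2) = 4, not 2  no
3) X = -7 is not in {-8, -9, -11, -5}  no
4) U = -2 > -3, so we need V ≤ -2; V = -2 ≤ -2  yes
5) min(-2, -7) = -7, not -9  no
6) W = -1, not > 1; antecedent false, conditional vacuously true  yes
7) |-7 − (-2)| = 5; 5 ≤ 7  yes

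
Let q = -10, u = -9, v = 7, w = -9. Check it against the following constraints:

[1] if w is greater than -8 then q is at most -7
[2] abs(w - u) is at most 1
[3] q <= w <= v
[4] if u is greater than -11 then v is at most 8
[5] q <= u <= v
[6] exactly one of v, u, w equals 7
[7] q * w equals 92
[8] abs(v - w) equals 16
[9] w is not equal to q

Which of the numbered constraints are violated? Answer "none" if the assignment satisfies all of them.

Constraint 7 is violated.

[1] w = -9, not > -8; antecedent false, conditional vacuously true — holds.
[2] abs(-9 - (-9)) = 0; 0 ≤ 1 — holds.
[3] values -10 <= -9 <= 7 — holds.
[4] u = -9 > -11, so we need v ≤ 8; v = 7 ≤ 8 — holds.
[5] values -10 <= -9 <= 7 — holds.
[6] v=7, u=-9, w=-9; 1 of them equals 7 — holds.
[7] q * w = -10 * (-9) = 90, not 92 — fails.
[8] abs(7 - (-9)) = 16 — holds.
[9] w = -9, q = -10; distinct — holds.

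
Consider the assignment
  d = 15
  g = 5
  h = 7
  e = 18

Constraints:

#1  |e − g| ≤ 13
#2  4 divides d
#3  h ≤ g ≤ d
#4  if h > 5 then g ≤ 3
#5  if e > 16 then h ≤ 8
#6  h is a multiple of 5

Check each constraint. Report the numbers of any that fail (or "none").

Violated: 2, 3, 4, 6.

#1 |18 − 5| = 13; 13 ≤ 13 — satisfied.
#2 15 = 4×3 + 3, so 4 does not divide 15 — violated.
#3 values 7, 5, 15; h = 7 is not ≤ g = 5 — violated.
#4 h = 7 > 5, so we need g ≤ 3; but g = 5 > 3 — violated.
#5 e = 18 > 16, so we need h ≤ 8; h = 7 ≤ 8 — satisfied.
#6 7 = 5×1 + 2, so 5 does not divide 7 — violated.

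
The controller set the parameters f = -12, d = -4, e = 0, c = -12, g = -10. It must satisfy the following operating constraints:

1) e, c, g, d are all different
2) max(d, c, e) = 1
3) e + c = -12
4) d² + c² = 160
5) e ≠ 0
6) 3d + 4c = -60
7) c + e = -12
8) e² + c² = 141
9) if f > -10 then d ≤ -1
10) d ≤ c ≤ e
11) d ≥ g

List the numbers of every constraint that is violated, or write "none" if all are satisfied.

1) values 0, -12, -10, -4 are pairwise distinct  ✓
2) max(-4, -12, 0) = 0, not 1  ✗
3) e + c = 0 + (-12) = -12  ✓
4) d² + c² = (-4)² + (-12)² = 16 + 144 = 160  ✓
5) e = 0, but 0 is required to differ  ✗
6) 3d + 4c = 3(-4) + 4(-12) = -60  ✓
7) c + e = -12 + 0 = -12  ✓
8) e² + c² = 0² + (-12)² = 0 + 144 = 144, not 141  ✗
9) f = -12, not > -10; antecedent false, conditional vacuously true  ✓
10) values -4, -12, 0; d = -4 is not ≤ c = -12  ✗
11) d = -4, g = -10; -4 ≥ -10  ✓

The assignment fails constraints 2, 5, 8, and 10.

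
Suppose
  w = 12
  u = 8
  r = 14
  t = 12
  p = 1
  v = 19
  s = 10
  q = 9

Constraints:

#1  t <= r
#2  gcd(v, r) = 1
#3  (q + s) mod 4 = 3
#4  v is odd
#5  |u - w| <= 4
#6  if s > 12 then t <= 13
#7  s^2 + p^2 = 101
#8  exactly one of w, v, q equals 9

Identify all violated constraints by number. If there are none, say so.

All constraints are satisfied.

#1 t = 12, r = 14; 12 ≤ 14 — holds.
#2 gcd(19, 14) = 1 — holds.
#3 q + s = 19; 19 mod 4 = 3 — holds.
#4 v = 19 is odd — holds.
#5 |8 - 12| = 4; 4 ≤ 4 — holds.
#6 s = 10, not > 12; antecedent false, conditional vacuously true — holds.
#7 s^2 + p^2 = 10^2 + 1^2 = 100 + 1 = 101 — holds.
#8 w=12, v=19, q=9; 1 of them equals 9 — holds.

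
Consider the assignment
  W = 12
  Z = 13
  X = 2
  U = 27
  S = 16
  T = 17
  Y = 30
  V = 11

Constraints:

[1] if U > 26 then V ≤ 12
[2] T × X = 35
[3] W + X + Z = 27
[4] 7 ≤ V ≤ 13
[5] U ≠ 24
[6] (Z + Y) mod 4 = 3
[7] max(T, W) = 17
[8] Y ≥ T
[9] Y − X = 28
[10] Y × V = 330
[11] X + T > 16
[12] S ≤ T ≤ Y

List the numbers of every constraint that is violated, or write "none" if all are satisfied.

[1] U = 27 > 26, so we need V ≤ 12; V = 11 ≤ 12  true
[2] T × X = 17 × 2 = 34, not 35  false
[3] W + X + Z = 12 + 2 + 13 = 27  true
[4] V = 11 lies in [7, 13]  true
[5] U = 27, and 27 ≠ 24  true
[6] Z + Y = 43; 43 mod 4 = 3  true
[7] max(17, 12) = 17  true
[8] Y = 30, T = 17; 30 ≥ 17  true
[9] Y − X = 30 − 2 = 28  true
[10] Y × V = 30 × 11 = 330  true
[11] X + T = 2 + 17 = 19; 19 > 16  true
[12] values 16 ≤ 17 ≤ 30  true

The assignment fails constraint 2.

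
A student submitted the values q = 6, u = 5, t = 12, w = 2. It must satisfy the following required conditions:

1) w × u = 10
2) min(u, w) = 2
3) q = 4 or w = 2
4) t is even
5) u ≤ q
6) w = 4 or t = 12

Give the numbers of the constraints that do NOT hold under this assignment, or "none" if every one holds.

1) w × u = 2 × 5 = 10  OK
2) min(5, 2) = 2  OK
3) q = 6 ≠ 4, but w = 2 = 2 (second disjunct)  OK
4) t = 12 is even  OK
5) u = 5, q = 6; 5 ≤ 6  OK
6) w = 2 ≠ 4, but t = 12 = 12 (second disjunct)  OK

Yes — all constraints hold.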